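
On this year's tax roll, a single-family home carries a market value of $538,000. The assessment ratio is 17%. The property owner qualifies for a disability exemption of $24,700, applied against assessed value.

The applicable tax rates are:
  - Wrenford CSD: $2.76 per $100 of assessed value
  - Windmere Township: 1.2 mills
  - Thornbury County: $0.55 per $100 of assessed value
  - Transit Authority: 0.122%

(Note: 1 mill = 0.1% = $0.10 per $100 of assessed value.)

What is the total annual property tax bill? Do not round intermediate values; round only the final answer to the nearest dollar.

Assessed value = $538,000 × 0.17 = $91,460
Taxable value = $91,460 − $24,700 = $66,760
Wrenford CSD: $66,760 × 0.0276 = $1,842.576
Windmere Township: $66,760 × 0.0012 = $80.112
Thornbury County: $66,760 × 0.0055 = $367.18
Transit Authority: $66,760 × 0.00122 = $81.4472
Total = $2,371.3152

$2,371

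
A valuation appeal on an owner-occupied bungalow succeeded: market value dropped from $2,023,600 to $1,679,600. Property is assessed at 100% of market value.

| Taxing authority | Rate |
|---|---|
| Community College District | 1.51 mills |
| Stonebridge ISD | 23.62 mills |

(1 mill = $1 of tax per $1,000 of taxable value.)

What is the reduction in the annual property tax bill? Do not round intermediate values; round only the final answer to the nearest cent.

Old assessed value = $2,023,600 × 1 = $2,023,600
New assessed value = $1,679,600 × 1 = $1,679,600
Combined rate = 0.00151 + 0.02362 = 0.02513
Old tax = $2,023,600 × 0.02513 = $50,853.068
New tax = $1,679,600 × 0.02513 = $42,208.348
Reduction = $50,853.068 − $42,208.348 = $8,644.72

$8,644.72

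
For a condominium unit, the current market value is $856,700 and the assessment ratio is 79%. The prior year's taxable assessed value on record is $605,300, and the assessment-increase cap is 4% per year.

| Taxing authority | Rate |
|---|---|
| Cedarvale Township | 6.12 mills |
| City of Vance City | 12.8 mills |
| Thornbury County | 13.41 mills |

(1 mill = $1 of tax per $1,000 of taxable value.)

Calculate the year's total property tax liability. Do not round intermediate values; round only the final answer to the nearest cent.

$20,352.12

Uncapped assessed value = $856,700 × 0.79 = $676,793
Cap limit = $605,300 × 1.04 = $629,512
Taxable assessed value = min($676,793, $629,512) = $629,512 (cap binds)
Cedarvale Township: $629,512 × 0.00612 = $3,852.61344
City of Vance City: $629,512 × 0.0128 = $8,057.7536
Thornbury County: $629,512 × 0.01341 = $8,441.75592
Total = $20,352.12296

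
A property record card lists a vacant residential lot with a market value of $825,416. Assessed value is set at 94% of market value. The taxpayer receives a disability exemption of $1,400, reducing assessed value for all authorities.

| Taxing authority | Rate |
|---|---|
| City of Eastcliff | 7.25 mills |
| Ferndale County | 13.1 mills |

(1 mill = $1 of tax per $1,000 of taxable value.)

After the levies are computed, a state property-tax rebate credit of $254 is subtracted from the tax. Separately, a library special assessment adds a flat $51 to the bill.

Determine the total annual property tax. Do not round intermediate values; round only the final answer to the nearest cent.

Assessed value = $825,416 × 0.94 = $775,891.04
Taxable value = $775,891.04 − $1,400 = $774,491.04
City of Eastcliff: $774,491.04 × 0.00725 = $5,615.06004
Ferndale County: $774,491.04 × 0.0131 = $10,145.832624
Levies subtotal = $15,760.892664
After credit = $15,760.892664 − $254 = $15,506.892664
Total = $15,506.892664 + $51 = $15,557.892664

$15,557.89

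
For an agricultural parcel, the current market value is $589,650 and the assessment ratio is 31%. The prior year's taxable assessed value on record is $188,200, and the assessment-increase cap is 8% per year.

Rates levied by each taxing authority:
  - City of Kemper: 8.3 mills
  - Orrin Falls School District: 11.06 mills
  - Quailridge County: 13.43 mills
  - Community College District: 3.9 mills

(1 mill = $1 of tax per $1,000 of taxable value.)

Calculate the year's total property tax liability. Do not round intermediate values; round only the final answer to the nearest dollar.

$6,707

Uncapped assessed value = $589,650 × 0.31 = $182,791.5
Cap limit = $188,200 × 1.08 = $203,256
Taxable assessed value = min($182,791.5, $203,256) = $182,791.5 (cap does not bind)
City of Kemper: $182,791.5 × 0.0083 = $1,517.16945
Orrin Falls School District: $182,791.5 × 0.01106 = $2,021.67399
Quailridge County: $182,791.5 × 0.01343 = $2,454.889845
Community College District: $182,791.5 × 0.0039 = $712.88685
Total = $6,706.620135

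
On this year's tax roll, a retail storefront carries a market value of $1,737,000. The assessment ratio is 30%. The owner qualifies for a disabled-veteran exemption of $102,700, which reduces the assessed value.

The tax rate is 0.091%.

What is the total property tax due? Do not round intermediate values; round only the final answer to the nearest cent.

Assessed value = $1,737,000 × 0.3 = $521,100
Taxable value = $521,100 − $102,700 = $418,400
Tax = $418,400 × 0.00091 = $380.744

$380.74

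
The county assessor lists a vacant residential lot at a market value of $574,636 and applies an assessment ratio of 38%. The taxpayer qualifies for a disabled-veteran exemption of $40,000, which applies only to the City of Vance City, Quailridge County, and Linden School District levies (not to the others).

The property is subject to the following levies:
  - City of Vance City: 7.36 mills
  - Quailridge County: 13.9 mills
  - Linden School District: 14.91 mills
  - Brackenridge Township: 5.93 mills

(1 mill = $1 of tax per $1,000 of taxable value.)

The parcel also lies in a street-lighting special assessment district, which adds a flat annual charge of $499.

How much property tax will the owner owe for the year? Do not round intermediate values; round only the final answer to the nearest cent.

$8,245.23

Assessed value = $574,636 × 0.38 = $218,361.68
City of Vance City: ($218,361.68 − $40,000) × 0.00736 = $178,361.68 × 0.00736 = $1,312.7419648
Quailridge County: ($218,361.68 − $40,000) × 0.0139 = $178,361.68 × 0.0139 = $2,479.227352
Linden School District: ($218,361.68 − $40,000) × 0.01491 = $178,361.68 × 0.01491 = $2,659.3726488
Brackenridge Township: $218,361.68 × 0.00593 = $1,294.8847624
Levies subtotal = $7,746.226728
Total = $7,746.226728 + $499 = $8,245.226728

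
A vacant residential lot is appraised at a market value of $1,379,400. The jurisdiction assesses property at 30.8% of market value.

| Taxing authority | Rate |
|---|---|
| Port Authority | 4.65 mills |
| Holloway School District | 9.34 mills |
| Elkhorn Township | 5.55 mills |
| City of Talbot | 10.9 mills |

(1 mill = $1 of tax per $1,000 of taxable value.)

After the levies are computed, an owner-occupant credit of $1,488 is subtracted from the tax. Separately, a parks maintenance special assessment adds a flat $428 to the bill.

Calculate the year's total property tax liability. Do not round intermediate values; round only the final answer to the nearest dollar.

Assessed value = $1,379,400 × 0.308 = $424,855.2
Port Authority: $424,855.2 × 0.00465 = $1,975.57668
Holloway School District: $424,855.2 × 0.00934 = $3,968.147568
Elkhorn Township: $424,855.2 × 0.00555 = $2,357.94636
City of Talbot: $424,855.2 × 0.0109 = $4,630.92168
Levies subtotal = $12,932.592288
After credit = $12,932.592288 − $1,488 = $11,444.592288
Total = $11,444.592288 + $428 = $11,872.592288

$11,873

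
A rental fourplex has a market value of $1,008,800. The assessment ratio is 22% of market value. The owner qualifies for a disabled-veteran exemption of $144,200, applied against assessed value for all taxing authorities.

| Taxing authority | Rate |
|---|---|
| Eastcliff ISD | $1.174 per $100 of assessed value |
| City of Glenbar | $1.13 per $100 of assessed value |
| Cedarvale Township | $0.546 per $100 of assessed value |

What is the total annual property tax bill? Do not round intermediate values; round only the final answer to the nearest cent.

Assessed value = $1,008,800 × 0.22 = $221,936
Taxable value = $221,936 − $144,200 = $77,736
Eastcliff ISD: $77,736 × 0.01174 = $912.62064
City of Glenbar: $77,736 × 0.0113 = $878.4168
Cedarvale Township: $77,736 × 0.00546 = $424.43856
Total = $912.62064 + $878.4168 + $424.43856 = $2,215.476

$2,215.48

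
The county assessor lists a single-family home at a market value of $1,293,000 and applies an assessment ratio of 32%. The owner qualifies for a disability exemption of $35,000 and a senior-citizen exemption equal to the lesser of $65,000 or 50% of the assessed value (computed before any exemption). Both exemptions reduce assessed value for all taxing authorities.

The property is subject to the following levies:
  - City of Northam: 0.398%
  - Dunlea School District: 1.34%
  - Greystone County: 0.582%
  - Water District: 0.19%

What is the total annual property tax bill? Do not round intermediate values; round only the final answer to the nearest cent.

Assessed value = $1,293,000 × 0.32 = $413,760
Senior-citizen exemption = min($65,000, 50% × $413,760) = min($65,000, $206,880) = $65,000 (dollar cap binds)
Taxable value = $413,760 − $35,000 − $65,000 = $313,760
City of Northam: $313,760 × 0.00398 = $1,248.7648
Dunlea School District: $313,760 × 0.0134 = $4,204.384
Greystone County: $313,760 × 0.00582 = $1,826.0832
Water District: $313,760 × 0.0019 = $596.144
Total = $7,875.376

$7,875.38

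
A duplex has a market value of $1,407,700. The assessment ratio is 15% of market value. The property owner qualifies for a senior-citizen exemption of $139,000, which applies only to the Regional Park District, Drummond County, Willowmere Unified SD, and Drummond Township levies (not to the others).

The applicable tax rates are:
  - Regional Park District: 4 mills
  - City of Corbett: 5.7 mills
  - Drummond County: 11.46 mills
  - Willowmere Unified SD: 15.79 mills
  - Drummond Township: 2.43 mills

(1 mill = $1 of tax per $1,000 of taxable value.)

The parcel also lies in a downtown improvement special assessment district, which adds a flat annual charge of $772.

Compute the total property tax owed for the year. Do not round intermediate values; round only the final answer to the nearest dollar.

Assessed value = $1,407,700 × 0.15 = $211,155
Regional Park District: ($211,155 − $139,000) × 0.004 = $72,155 × 0.004 = $288.62
City of Corbett: $211,155 × 0.0057 = $1,203.5835
Drummond County: ($211,155 − $139,000) × 0.01146 = $72,155 × 0.01146 = $826.8963
Willowmere Unified SD: ($211,155 − $139,000) × 0.01579 = $72,155 × 0.01579 = $1,139.32745
Drummond Township: ($211,155 − $139,000) × 0.00243 = $72,155 × 0.00243 = $175.33665
Levies subtotal = $3,633.7639
Total = $3,633.7639 + $772 = $4,405.7639

$4,406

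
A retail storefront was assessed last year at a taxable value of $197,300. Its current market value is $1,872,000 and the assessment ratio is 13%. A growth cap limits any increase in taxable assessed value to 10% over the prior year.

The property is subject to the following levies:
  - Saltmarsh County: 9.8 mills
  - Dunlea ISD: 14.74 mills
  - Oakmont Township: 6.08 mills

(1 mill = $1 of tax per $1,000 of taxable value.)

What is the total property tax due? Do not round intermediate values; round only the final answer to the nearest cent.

Uncapped assessed value = $1,872,000 × 0.13 = $243,360
Cap limit = $197,300 × 1.1 = $217,030
Taxable assessed value = min($243,360, $217,030) = $217,030 (cap binds)
Saltmarsh County: $217,030 × 0.0098 = $2,126.894
Dunlea ISD: $217,030 × 0.01474 = $3,199.0222
Oakmont Township: $217,030 × 0.00608 = $1,319.5424
Total = $6,645.4586

$6,645.46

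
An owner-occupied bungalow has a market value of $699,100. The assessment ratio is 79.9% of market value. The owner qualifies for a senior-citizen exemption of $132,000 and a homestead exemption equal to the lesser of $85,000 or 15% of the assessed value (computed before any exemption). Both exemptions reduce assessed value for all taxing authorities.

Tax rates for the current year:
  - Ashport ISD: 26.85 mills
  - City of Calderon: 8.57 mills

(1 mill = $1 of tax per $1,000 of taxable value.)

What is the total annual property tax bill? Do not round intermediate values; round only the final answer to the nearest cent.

Assessed value = $699,100 × 0.799 = $558,580.9
Homestead exemption = min($85,000, 15% × $558,580.9) = min($85,000, $83,787.135) = $83,787.135 (percentage binds)
Taxable value = $558,580.9 − $132,000 − $83,787.135 = $342,793.765
Ashport ISD: $342,793.765 × 0.02685 = $9,204.01259025
City of Calderon: $342,793.765 × 0.00857 = $2,937.74256605
Total = $12,141.7551563

$12,141.76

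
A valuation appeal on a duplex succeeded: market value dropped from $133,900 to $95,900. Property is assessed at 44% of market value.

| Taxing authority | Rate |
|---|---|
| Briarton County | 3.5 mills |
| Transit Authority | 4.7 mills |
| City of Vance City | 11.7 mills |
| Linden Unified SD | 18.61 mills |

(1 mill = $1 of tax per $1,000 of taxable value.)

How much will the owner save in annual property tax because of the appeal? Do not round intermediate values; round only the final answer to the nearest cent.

$643.89

Old assessed value = $133,900 × 0.44 = $58,916
New assessed value = $95,900 × 0.44 = $42,196
Combined rate = 0.0035 + 0.0047 + 0.0117 + 0.01861 = 0.03851
Old tax = $58,916 × 0.03851 = $2,268.85516
New tax = $42,196 × 0.03851 = $1,624.96796
Reduction = $2,268.85516 − $1,624.96796 = $643.8872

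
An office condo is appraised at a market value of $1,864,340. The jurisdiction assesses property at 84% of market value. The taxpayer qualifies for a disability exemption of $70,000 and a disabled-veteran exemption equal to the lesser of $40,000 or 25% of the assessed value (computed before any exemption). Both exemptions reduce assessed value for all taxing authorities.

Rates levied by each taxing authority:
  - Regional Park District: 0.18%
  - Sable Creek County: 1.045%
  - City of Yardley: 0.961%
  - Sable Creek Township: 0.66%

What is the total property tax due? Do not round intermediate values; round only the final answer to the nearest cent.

$41,439.06

Assessed value = $1,864,340 × 0.84 = $1,566,045.6
Disabled-veteran exemption = min($40,000, 25% × $1,566,045.6) = min($40,000, $391,511.4) = $40,000 (dollar cap binds)
Taxable value = $1,566,045.6 − $70,000 − $40,000 = $1,456,045.6
Regional Park District: $1,456,045.6 × 0.0018 = $2,620.88208
Sable Creek County: $1,456,045.6 × 0.01045 = $15,215.67652
City of Yardley: $1,456,045.6 × 0.00961 = $13,992.598216
Sable Creek Township: $1,456,045.6 × 0.0066 = $9,609.90096
Total = $41,439.057776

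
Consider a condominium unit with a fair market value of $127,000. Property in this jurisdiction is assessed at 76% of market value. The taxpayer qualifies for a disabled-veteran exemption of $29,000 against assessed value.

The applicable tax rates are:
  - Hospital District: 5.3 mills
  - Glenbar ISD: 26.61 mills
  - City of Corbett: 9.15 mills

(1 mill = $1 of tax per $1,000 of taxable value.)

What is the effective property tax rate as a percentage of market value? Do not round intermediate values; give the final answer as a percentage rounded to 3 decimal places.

Assessed value = $127,000 × 0.76 = $96,520
Taxable value = $96,520 − $29,000 = $67,520
Hospital District: $67,520 × 0.0053 = $357.856
Glenbar ISD: $67,520 × 0.02661 = $1,796.7072
City of Corbett: $67,520 × 0.00915 = $617.808
Total tax = $2,772.3712
Effective rate = $2,772.3712 ÷ $127,000 = 2.183% of market value

2.183%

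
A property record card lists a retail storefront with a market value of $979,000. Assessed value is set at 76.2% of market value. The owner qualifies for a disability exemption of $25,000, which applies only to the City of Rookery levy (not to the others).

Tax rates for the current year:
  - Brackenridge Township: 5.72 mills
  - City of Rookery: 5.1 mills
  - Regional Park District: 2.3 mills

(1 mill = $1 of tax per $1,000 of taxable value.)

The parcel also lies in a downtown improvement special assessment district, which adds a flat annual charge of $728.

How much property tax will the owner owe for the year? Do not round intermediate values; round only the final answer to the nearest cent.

Assessed value = $979,000 × 0.762 = $745,998
Brackenridge Township: $745,998 × 0.00572 = $4,267.10856
City of Rookery: ($745,998 − $25,000) × 0.0051 = $720,998 × 0.0051 = $3,677.0898
Regional Park District: $745,998 × 0.0023 = $1,715.7954
Levies subtotal = $9,659.99376
Total = $9,659.99376 + $728 = $10,387.99376

$10,387.99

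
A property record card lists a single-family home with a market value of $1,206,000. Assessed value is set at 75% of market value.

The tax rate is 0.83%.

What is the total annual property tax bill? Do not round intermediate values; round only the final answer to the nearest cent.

Assessed value = $1,206,000 × 0.75 = $904,500
Tax = $904,500 × 0.0083 = $7,507.35

$7,507.35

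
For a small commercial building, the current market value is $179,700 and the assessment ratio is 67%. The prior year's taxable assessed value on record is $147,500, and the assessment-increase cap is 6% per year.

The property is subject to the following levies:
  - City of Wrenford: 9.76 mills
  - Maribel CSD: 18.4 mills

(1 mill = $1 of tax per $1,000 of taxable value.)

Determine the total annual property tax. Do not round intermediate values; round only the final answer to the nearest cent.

Uncapped assessed value = $179,700 × 0.67 = $120,399
Cap limit = $147,500 × 1.06 = $156,350
Taxable assessed value = min($120,399, $156,350) = $120,399 (cap does not bind)
City of Wrenford: $120,399 × 0.00976 = $1,175.09424
Maribel CSD: $120,399 × 0.0184 = $2,215.3416
Total = $3,390.43584

$3,390.44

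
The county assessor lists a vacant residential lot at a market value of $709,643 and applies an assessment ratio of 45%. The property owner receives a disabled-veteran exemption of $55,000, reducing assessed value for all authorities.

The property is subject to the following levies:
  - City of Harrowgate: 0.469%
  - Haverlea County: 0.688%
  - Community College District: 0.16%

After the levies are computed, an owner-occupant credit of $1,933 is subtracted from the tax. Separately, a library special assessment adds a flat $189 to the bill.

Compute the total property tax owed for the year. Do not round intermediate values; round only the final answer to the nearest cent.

Assessed value = $709,643 × 0.45 = $319,339.35
Taxable value = $319,339.35 − $55,000 = $264,339.35
City of Harrowgate: $264,339.35 × 0.00469 = $1,239.7515515
Haverlea County: $264,339.35 × 0.00688 = $1,818.654728
Community College District: $264,339.35 × 0.0016 = $422.94296
Levies subtotal = $3,481.3492395
After credit = $3,481.3492395 − $1,933 = $1,548.3492395
Total = $1,548.3492395 + $189 = $1,737.3492395

$1,737.35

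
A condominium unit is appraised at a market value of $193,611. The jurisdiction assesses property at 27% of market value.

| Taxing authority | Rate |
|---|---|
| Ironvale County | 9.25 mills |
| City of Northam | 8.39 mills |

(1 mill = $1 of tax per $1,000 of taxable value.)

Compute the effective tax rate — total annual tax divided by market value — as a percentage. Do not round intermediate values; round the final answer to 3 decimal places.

0.476%

Assessed value = $193,611 × 0.27 = $52,274.97
Ironvale County: $52,274.97 × 0.00925 = $483.5434725
City of Northam: $52,274.97 × 0.00839 = $438.5869983
Total tax = $922.1304708
Effective rate = $922.1304708 ÷ $193,611 = 0.476% of market value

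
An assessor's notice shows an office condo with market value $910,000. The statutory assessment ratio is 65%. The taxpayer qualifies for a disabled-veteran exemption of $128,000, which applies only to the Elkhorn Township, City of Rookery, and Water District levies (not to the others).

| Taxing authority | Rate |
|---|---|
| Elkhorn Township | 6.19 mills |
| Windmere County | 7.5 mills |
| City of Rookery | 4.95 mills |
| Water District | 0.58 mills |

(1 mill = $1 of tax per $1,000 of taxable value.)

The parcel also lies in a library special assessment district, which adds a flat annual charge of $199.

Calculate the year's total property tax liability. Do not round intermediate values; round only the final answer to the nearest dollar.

$10,067

Assessed value = $910,000 × 0.65 = $591,500
Elkhorn Township: ($591,500 − $128,000) × 0.00619 = $463,500 × 0.00619 = $2,869.065
Windmere County: $591,500 × 0.0075 = $4,436.25
City of Rookery: ($591,500 − $128,000) × 0.00495 = $463,500 × 0.00495 = $2,294.325
Water District: ($591,500 − $128,000) × 0.00058 = $463,500 × 0.00058 = $268.83
Levies subtotal = $9,868.47
Total = $9,868.47 + $199 = $10,067.47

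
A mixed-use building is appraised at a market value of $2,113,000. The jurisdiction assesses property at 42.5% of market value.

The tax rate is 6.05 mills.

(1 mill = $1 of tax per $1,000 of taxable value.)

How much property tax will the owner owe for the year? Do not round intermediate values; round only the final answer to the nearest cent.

Assessed value = $2,113,000 × 0.425 = $898,025
Tax = $898,025 × 0.00605 = $5,433.05125

$5,433.05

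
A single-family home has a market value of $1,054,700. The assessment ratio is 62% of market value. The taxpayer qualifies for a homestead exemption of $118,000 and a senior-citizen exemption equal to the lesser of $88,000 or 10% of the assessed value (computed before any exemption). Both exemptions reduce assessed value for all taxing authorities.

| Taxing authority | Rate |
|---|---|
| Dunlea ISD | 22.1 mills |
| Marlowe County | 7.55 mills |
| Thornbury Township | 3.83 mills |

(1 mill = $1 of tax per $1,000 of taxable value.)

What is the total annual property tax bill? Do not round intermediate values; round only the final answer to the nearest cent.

Assessed value = $1,054,700 × 0.62 = $653,914
Senior-citizen exemption = min($88,000, 10% × $653,914) = min($88,000, $65,391.4) = $65,391.4 (percentage binds)
Taxable value = $653,914 − $118,000 − $65,391.4 = $470,522.6
Dunlea ISD: $470,522.6 × 0.0221 = $10,398.54946
Marlowe County: $470,522.6 × 0.00755 = $3,552.44563
Thornbury Township: $470,522.6 × 0.00383 = $1,802.101558
Total = $15,753.096648

$15,753.10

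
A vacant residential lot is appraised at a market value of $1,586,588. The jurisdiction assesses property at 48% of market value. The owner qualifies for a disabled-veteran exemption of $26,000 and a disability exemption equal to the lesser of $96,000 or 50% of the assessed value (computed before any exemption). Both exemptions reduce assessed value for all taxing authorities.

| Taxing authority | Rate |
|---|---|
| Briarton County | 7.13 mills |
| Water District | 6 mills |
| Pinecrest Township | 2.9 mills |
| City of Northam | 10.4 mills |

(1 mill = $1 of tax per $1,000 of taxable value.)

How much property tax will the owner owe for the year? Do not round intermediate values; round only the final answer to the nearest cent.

$16,903.63

Assessed value = $1,586,588 × 0.48 = $761,562.24
Disability exemption = min($96,000, 50% × $761,562.24) = min($96,000, $380,781.12) = $96,000 (dollar cap binds)
Taxable value = $761,562.24 − $26,000 − $96,000 = $639,562.24
Briarton County: $639,562.24 × 0.00713 = $4,560.0787712
Water District: $639,562.24 × 0.006 = $3,837.37344
Pinecrest Township: $639,562.24 × 0.0029 = $1,854.730496
City of Northam: $639,562.24 × 0.0104 = $6,651.447296
Total = $16,903.6300032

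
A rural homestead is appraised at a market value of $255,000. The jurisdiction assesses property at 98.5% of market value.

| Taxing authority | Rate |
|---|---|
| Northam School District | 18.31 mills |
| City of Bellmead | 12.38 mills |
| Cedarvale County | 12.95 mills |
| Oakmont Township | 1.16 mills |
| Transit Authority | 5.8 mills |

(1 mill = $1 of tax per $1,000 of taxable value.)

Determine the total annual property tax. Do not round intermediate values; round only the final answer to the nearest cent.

Assessed value = $255,000 × 0.985 = $251,175
Northam School District: $251,175 × 0.01831 = $4,599.01425
City of Bellmead: $251,175 × 0.01238 = $3,109.5465
Cedarvale County: $251,175 × 0.01295 = $3,252.71625
Oakmont Township: $251,175 × 0.00116 = $291.363
Transit Authority: $251,175 × 0.0058 = $1,456.815
Total = $4,599.01425 + $3,109.5465 + $3,252.71625 + $291.363 + $1,456.815 = $12,709.455

$12,709.46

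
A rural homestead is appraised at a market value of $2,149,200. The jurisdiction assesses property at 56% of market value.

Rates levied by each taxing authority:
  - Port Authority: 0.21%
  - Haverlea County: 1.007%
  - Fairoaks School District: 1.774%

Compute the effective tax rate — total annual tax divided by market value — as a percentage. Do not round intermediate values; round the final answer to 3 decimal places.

1.675%

Assessed value = $2,149,200 × 0.56 = $1,203,552
Port Authority: $1,203,552 × 0.0021 = $2,527.4592
Haverlea County: $1,203,552 × 0.01007 = $12,119.76864
Fairoaks School District: $1,203,552 × 0.01774 = $21,351.01248
Total tax = $35,998.24032
Effective rate = $35,998.24032 ÷ $2,149,200 = 1.675% of market value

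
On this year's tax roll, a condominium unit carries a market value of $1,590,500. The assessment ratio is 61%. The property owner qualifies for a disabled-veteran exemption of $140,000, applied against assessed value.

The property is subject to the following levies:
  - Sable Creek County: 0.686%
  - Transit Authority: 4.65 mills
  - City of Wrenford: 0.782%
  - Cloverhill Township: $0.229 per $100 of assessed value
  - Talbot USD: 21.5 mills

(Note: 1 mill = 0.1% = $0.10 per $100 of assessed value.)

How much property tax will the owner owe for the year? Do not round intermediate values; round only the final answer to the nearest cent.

Assessed value = $1,590,500 × 0.61 = $970,205
Taxable value = $970,205 − $140,000 = $830,205
Sable Creek County: $830,205 × 0.00686 = $5,695.2063
Transit Authority: $830,205 × 0.00465 = $3,860.45325
City of Wrenford: $830,205 × 0.00782 = $6,492.2031
Cloverhill Township: $830,205 × 0.00229 = $1,901.16945
Talbot USD: $830,205 × 0.0215 = $17,849.4075
Total = $35,798.4396

$35,798.44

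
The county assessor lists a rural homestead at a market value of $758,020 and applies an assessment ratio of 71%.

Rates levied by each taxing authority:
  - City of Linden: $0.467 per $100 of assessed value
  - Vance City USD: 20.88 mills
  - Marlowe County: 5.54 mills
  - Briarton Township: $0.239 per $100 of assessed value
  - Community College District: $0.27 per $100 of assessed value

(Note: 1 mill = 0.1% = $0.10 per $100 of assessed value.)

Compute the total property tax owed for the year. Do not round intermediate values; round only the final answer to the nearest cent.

Assessed value = $758,020 × 0.71 = $538,194.2
City of Linden: $538,194.2 × 0.00467 = $2,513.366914
Vance City USD: $538,194.2 × 0.02088 = $11,237.494896
Marlowe County: $538,194.2 × 0.00554 = $2,981.595868
Briarton Township: $538,194.2 × 0.00239 = $1,286.284138
Community College District: $538,194.2 × 0.0027 = $1,453.12434
Total = $19,471.866156

$19,471.87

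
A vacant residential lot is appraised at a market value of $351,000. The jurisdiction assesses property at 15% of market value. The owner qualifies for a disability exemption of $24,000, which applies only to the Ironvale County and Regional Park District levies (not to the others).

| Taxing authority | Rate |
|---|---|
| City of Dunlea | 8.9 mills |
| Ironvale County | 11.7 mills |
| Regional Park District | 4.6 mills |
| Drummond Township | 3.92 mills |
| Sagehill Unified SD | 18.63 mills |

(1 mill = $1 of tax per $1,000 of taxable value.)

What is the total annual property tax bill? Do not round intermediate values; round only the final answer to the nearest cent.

Assessed value = $351,000 × 0.15 = $52,650
City of Dunlea: $52,650 × 0.0089 = $468.585
Ironvale County: ($52,650 − $24,000) × 0.0117 = $28,650 × 0.0117 = $335.205
Regional Park District: ($52,650 − $24,000) × 0.0046 = $28,650 × 0.0046 = $131.79
Drummond Township: $52,650 × 0.00392 = $206.388
Sagehill Unified SD: $52,650 × 0.01863 = $980.8695
Total = $2,122.8375

$2,122.84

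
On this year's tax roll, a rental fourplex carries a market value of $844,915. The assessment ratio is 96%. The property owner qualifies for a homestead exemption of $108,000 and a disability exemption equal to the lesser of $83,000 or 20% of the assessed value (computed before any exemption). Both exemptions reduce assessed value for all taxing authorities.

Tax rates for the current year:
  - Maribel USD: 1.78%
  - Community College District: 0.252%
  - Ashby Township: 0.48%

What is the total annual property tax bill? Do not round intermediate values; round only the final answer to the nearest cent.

Assessed value = $844,915 × 0.96 = $811,118.4
Disability exemption = min($83,000, 20% × $811,118.4) = min($83,000, $162,223.68) = $83,000 (dollar cap binds)
Taxable value = $811,118.4 − $108,000 − $83,000 = $620,118.4
Maribel USD: $620,118.4 × 0.0178 = $11,038.10752
Community College District: $620,118.4 × 0.00252 = $1,562.698368
Ashby Township: $620,118.4 × 0.0048 = $2,976.56832
Total = $15,577.374208

$15,577.37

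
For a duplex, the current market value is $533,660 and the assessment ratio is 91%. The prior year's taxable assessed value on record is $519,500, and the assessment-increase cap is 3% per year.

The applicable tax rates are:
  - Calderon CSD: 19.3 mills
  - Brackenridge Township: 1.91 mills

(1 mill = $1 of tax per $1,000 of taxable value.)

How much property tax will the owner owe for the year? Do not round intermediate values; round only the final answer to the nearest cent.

Uncapped assessed value = $533,660 × 0.91 = $485,630.6
Cap limit = $519,500 × 1.03 = $535,085
Taxable assessed value = min($485,630.6, $535,085) = $485,630.6 (cap does not bind)
Calderon CSD: $485,630.6 × 0.0193 = $9,372.67058
Brackenridge Township: $485,630.6 × 0.00191 = $927.554446
Total = $10,300.225026

$10,300.23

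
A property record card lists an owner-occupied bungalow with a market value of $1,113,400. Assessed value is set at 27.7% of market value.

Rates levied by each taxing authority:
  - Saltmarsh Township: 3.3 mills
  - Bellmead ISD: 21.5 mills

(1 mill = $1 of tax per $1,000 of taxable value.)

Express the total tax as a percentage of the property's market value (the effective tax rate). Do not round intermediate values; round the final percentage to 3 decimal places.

0.687%

Assessed value = $1,113,400 × 0.277 = $308,411.8
Saltmarsh Township: $308,411.8 × 0.0033 = $1,017.75894
Bellmead ISD: $308,411.8 × 0.0215 = $6,630.8537
Total tax = $7,648.61264
Effective rate = $7,648.61264 ÷ $1,113,400 = 0.687% of market value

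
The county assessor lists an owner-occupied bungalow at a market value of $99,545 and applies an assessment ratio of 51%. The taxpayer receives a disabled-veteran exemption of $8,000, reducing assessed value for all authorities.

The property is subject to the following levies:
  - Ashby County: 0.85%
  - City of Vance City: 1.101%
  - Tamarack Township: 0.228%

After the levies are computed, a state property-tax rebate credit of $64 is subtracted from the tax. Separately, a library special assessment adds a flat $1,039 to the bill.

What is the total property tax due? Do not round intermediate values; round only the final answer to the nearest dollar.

Assessed value = $99,545 × 0.51 = $50,767.95
Taxable value = $50,767.95 − $8,000 = $42,767.95
Ashby County: $42,767.95 × 0.0085 = $363.527575
City of Vance City: $42,767.95 × 0.01101 = $470.8751295
Tamarack Township: $42,767.95 × 0.00228 = $97.510926
Levies subtotal = $931.9136305
After credit = $931.9136305 − $64 = $867.9136305
Total = $867.9136305 + $1,039 = $1,906.9136305

$1,907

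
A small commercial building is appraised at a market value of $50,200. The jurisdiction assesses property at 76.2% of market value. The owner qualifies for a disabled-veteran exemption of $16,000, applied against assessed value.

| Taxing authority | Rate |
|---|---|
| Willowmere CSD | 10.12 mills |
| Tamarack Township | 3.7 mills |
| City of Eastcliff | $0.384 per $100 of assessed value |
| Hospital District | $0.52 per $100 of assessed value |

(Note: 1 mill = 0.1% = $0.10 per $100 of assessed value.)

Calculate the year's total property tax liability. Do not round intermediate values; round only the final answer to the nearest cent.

$508.69

Assessed value = $50,200 × 0.762 = $38,252.4
Taxable value = $38,252.4 − $16,000 = $22,252.4
Willowmere CSD: $22,252.4 × 0.01012 = $225.194288
Tamarack Township: $22,252.4 × 0.0037 = $82.33388
City of Eastcliff: $22,252.4 × 0.00384 = $85.449216
Hospital District: $22,252.4 × 0.0052 = $115.71248
Total = $508.689864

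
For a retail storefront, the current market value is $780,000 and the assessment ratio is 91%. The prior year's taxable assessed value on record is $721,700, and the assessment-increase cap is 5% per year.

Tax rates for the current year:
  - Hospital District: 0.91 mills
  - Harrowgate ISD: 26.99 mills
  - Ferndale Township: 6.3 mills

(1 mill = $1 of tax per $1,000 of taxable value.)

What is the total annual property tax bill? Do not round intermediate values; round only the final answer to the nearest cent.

$24,275.16

Uncapped assessed value = $780,000 × 0.91 = $709,800
Cap limit = $721,700 × 1.05 = $757,785
Taxable assessed value = min($709,800, $757,785) = $709,800 (cap does not bind)
Hospital District: $709,800 × 0.00091 = $645.918
Harrowgate ISD: $709,800 × 0.02699 = $19,157.502
Ferndale Township: $709,800 × 0.0063 = $4,471.74
Total = $24,275.16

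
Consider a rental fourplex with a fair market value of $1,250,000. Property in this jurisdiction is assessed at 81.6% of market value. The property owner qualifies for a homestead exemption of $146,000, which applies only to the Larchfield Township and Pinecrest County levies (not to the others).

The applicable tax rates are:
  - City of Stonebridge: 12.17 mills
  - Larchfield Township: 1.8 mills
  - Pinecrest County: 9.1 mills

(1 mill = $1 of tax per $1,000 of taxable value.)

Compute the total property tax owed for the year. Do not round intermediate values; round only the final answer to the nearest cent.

Assessed value = $1,250,000 × 0.816 = $1,020,000
City of Stonebridge: $1,020,000 × 0.01217 = $12,413.4
Larchfield Township: ($1,020,000 − $146,000) × 0.0018 = $874,000 × 0.0018 = $1,573.2
Pinecrest County: ($1,020,000 − $146,000) × 0.0091 = $874,000 × 0.0091 = $7,953.4
Total = $21,940

$21,940.00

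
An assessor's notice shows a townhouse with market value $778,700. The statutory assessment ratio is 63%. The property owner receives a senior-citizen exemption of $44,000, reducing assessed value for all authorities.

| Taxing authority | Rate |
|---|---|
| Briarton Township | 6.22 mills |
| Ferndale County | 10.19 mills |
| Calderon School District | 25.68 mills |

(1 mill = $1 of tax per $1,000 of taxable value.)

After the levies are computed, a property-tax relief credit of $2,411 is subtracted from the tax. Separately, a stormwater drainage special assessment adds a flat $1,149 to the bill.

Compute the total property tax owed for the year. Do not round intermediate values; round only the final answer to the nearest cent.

Assessed value = $778,700 × 0.63 = $490,581
Taxable value = $490,581 − $44,000 = $446,581
Briarton Township: $446,581 × 0.00622 = $2,777.73382
Ferndale County: $446,581 × 0.01019 = $4,550.66039
Calderon School District: $446,581 × 0.02568 = $11,468.20008
Levies subtotal = $18,796.59429
After credit = $18,796.59429 − $2,411 = $16,385.59429
Total = $16,385.59429 + $1,149 = $17,534.59429

$17,534.59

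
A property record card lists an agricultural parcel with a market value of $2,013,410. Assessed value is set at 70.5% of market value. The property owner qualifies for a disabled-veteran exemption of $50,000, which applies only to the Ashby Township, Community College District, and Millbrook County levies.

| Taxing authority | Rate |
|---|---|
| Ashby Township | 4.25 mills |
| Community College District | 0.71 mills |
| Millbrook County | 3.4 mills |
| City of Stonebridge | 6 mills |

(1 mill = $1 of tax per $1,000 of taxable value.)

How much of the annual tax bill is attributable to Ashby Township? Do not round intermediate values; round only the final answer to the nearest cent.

$5,820.18

Assessed value = $2,013,410 × 0.705 = $1,419,454.05
Ashby Township taxable value = $1,419,454.05 − $50,000 = $1,369,454.05
Ashby Township levy = $1,369,454.05 × 0.00425 = $5,820.1797125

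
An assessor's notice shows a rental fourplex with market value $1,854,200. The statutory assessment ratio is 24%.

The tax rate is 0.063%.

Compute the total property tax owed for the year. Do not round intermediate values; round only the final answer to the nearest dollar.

$280

Assessed value = $1,854,200 × 0.24 = $445,008
Tax = $445,008 × 0.00063 = $280.35504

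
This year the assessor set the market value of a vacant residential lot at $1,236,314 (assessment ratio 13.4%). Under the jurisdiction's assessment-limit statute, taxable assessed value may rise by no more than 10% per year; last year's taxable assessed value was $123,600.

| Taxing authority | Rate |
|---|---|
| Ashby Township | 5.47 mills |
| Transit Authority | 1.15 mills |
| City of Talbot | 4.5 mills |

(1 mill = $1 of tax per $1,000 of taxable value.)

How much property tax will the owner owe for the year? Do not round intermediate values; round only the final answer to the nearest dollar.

Uncapped assessed value = $1,236,314 × 0.134 = $165,666.076
Cap limit = $123,600 × 1.1 = $135,960
Taxable assessed value = min($165,666.076, $135,960) = $135,960 (cap binds)
Ashby Township: $135,960 × 0.00547 = $743.7012
Transit Authority: $135,960 × 0.00115 = $156.354
City of Talbot: $135,960 × 0.0045 = $611.82
Total = $1,511.8752

$1,512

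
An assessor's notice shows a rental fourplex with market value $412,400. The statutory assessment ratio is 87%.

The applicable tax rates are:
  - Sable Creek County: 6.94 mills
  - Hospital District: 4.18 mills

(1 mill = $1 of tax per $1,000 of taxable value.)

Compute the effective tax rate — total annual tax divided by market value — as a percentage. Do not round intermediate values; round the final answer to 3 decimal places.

0.967%

Assessed value = $412,400 × 0.87 = $358,788
Sable Creek County: $358,788 × 0.00694 = $2,489.98872
Hospital District: $358,788 × 0.00418 = $1,499.73384
Total tax = $3,989.72256
Effective rate = $3,989.72256 ÷ $412,400 = 0.967% of market value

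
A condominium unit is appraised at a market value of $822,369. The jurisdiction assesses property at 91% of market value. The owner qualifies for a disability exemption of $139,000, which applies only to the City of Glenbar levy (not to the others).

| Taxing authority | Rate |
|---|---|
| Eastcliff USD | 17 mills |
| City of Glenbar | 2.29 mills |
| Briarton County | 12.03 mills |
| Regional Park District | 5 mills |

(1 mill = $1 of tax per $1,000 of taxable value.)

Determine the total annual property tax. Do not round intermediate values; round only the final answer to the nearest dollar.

$26,862

Assessed value = $822,369 × 0.91 = $748,355.79
Eastcliff USD: $748,355.79 × 0.017 = $12,722.04843
City of Glenbar: ($748,355.79 − $139,000) × 0.00229 = $609,355.79 × 0.00229 = $1,395.4247591
Briarton County: $748,355.79 × 0.01203 = $9,002.7201537
Regional Park District: $748,355.79 × 0.005 = $3,741.77895
Total = $26,861.9722928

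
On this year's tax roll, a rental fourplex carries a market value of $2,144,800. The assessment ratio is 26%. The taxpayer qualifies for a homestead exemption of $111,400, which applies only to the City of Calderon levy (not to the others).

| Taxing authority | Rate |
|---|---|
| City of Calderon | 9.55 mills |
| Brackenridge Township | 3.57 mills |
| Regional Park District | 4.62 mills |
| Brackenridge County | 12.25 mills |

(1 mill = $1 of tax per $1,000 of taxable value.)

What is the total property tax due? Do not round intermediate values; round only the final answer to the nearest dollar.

$15,660

Assessed value = $2,144,800 × 0.26 = $557,648
City of Calderon: ($557,648 − $111,400) × 0.00955 = $446,248 × 0.00955 = $4,261.6684
Brackenridge Township: $557,648 × 0.00357 = $1,990.80336
Regional Park District: $557,648 × 0.00462 = $2,576.33376
Brackenridge County: $557,648 × 0.01225 = $6,831.188
Total = $15,659.99352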